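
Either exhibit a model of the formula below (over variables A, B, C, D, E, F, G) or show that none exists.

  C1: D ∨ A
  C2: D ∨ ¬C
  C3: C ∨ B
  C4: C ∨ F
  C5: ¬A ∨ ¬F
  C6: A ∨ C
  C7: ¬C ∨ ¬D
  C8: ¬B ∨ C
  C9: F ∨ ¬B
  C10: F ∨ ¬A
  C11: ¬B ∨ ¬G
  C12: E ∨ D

Suppose D = True.
Unit clause (¬C) forces C = False.
Unit clause (B) forces B = True.
That conflicts with the unit clause (¬B).
Backtrack on D: now try D = False.
Unit clause (A) forces A = True.
Unit clause (¬C) forces C = False.
Unit clause (B) forces B = True.
That conflicts with the unit clause (¬B).
Either choice for D ends in contradiction.

UNSATISFIABLE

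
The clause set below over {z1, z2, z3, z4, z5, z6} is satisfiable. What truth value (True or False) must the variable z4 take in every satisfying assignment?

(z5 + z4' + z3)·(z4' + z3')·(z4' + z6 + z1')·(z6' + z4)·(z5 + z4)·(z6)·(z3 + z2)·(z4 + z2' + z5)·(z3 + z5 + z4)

True

Suppose z4 = 0.
(z6') alone gives z6 = 0.
Now (z6) is unsatisfied and unit — conflict.
So every satisfying assignment has z4 = True.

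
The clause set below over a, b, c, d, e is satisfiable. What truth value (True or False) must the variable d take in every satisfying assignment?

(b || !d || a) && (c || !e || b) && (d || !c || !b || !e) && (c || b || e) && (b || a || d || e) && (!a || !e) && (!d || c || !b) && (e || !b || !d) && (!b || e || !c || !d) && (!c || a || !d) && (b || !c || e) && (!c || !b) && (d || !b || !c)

Suppose d = true.
Suppose b = true.
From the singleton clause (c), c = true.
But (!c) is also a unit clause — contradiction.
That branch fails; take b = false instead.
From the singleton clause (a), a = true.
From the singleton clause (!e), e = false.
From the singleton clause (c), c = true.
But (!c) is also a unit clause — contradiction.
Either choice for b ends in contradiction.
So every satisfying assignment has d = False.

False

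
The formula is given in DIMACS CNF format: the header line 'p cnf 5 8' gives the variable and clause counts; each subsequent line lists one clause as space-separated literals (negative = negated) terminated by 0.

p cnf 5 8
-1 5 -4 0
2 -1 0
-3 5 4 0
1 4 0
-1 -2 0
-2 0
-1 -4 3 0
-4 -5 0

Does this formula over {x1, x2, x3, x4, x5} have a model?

(¬x2) alone gives x2 = False.
(¬x1) alone gives x1 = False.
(x4) alone gives x4 = True.
(¬x5) alone gives x5 = False.
No clause remains; x3 is free.
A satisfying assignment: x1: False, x2: False, x3: True, x4: True, x5: False.

Yes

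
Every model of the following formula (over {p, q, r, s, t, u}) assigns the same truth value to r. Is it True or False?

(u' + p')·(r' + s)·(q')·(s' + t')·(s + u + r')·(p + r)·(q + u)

True

Suppose r = 0.
From the singleton clause (q'), q = 0.
From the singleton clause (p), p = 1.
From the singleton clause (u'), u = 0.
But (u) is also a unit clause — contradiction.
So every satisfying assignment has r = True.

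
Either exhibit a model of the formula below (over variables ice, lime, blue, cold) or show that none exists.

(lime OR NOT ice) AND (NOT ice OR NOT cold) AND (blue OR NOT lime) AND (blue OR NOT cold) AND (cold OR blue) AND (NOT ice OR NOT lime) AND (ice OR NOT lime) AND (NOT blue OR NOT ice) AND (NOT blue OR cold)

Try lime = false.
Unit clause (NOT ice) forces ice = false.
Try blue = true.
Unit clause (cold) forces cold = true.
Every clause now holds.

ice=false; lime=false; blue=true; cold=true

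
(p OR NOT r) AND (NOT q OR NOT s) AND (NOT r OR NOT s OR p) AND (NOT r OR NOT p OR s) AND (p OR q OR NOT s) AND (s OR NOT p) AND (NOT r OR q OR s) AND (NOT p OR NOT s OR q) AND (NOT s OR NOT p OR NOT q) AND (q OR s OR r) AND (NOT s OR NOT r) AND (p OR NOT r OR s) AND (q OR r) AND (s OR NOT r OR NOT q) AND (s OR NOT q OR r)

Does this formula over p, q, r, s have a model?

No, unsatisfiable

Branch on p: set p = true.
The clause (s) is unit, so s = true.
The clause (NOT q) is unit, so q = false.
That conflicts with the unit clause (q).
That branch fails; take p = false instead.
The clause (NOT r) is unit, so r = false.
The clause (q) is unit, so q = true.
The clause (NOT s) is unit, so s = false.
That conflicts with the unit clause (s).
Both values of p lead to a conflict.
No assignment satisfies every clause.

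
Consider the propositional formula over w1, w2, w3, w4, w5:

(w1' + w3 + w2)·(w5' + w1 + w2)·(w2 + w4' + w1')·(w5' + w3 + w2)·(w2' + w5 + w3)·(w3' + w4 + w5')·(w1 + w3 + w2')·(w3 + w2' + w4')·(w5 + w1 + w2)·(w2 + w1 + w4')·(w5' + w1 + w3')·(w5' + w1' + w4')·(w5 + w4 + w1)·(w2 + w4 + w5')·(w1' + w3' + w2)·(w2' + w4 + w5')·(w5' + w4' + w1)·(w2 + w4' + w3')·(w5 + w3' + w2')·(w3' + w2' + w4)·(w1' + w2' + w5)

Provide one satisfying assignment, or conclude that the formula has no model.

Try w1 = 0.
Try w5 = 0.
Unit clause (w2) forces w2 = 1.
Unit clause (w3) forces w3 = 1.
But (w3') is also a unit clause — contradiction.
That branch fails; take w5 = 1 instead.
Unit clause (w2) forces w2 = 1.
Unit clause (w3) forces w3 = 1.
But (w3') is also a unit clause — contradiction.
Both values of w5 lead to a conflict.
That branch fails; take w1 = 1 instead.
Try w3 = 1.
Unit clause (w2) forces w2 = 1.
Unit clause (w5) forces w5 = 1.
Unit clause (w4) forces w4 = 1.
But (w4') is also a unit clause — contradiction.
That branch fails; take w3 = 0 instead.
Unit clause (w2) forces w2 = 1.
Unit clause (w5) forces w5 = 1.
Unit clause (w4') forces w4 = 0.
But (w4) is also a unit clause — contradiction.
Both values of w3 lead to a conflict.
Both values of w1 lead to a conflict.

UNSATISFIABLE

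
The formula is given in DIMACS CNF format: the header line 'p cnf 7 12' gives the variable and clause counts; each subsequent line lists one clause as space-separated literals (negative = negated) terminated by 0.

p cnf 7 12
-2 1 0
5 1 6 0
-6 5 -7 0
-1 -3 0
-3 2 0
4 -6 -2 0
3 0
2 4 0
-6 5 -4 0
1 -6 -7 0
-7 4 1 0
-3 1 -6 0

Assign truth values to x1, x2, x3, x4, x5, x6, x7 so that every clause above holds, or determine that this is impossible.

UNSATISFIABLE

(x3) alone gives x3 = True.
(¬x1) alone gives x1 = False.
(¬x2) alone gives x2 = False.
But (x2) is also a unit clause — contradiction.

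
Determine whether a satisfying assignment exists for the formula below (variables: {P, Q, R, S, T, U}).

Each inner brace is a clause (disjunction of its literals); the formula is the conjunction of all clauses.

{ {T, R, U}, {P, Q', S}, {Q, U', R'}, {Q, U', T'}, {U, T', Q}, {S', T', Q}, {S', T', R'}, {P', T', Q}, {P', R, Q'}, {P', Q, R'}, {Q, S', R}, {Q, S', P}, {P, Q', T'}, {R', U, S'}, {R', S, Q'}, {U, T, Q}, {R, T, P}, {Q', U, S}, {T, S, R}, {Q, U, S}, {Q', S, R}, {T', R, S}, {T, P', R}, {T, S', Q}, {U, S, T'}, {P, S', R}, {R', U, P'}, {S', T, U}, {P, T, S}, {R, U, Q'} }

Case T = 0:
Case R = 1:
Case Q = 1:
The clause (S) is unit, so S = 1.
The clause (U) is unit, so U = 1.
Every clause is now satisfied; P is unconstrained.
A satisfying assignment: P=0,  Q=1,  R=1,  S=1,  T=0,  U=1.

Yes, satisfiable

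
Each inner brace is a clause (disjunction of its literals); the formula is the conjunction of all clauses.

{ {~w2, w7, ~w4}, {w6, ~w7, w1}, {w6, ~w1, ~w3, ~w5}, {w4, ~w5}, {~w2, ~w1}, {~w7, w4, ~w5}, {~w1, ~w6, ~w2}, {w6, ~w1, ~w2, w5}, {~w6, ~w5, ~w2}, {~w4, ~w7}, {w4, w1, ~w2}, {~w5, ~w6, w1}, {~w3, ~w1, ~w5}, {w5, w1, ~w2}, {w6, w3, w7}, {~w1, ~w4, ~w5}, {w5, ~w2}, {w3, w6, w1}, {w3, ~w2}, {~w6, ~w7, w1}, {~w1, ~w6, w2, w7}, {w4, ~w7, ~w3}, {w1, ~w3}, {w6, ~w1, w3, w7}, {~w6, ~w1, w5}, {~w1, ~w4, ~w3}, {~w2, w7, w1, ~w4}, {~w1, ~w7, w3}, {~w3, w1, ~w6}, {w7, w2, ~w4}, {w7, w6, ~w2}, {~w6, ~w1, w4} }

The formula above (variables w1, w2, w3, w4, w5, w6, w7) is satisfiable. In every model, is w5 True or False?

False

Suppose w5 = 1.
The clause (w4) is unit, so w4 = 1.
The clause (~w7) is unit, so w7 = 0.
The clause (~w2) is unit, so w2 = 0.
That conflicts with the unit clause (w2).
So every satisfying assignment has w5 = False.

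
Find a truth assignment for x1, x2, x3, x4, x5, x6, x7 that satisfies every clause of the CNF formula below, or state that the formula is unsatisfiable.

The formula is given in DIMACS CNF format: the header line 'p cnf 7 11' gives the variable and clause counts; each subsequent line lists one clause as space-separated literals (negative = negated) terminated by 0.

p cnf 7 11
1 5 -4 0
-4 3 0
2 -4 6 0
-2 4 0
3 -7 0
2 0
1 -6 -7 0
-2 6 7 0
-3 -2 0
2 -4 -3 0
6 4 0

UNSATISFIABLE

Unit clause (x2) forces x2 = True.
Unit clause (x4) forces x4 = True.
Unit clause (x3) forces x3 = True.
But (¬x3) is also a unit clause — contradiction.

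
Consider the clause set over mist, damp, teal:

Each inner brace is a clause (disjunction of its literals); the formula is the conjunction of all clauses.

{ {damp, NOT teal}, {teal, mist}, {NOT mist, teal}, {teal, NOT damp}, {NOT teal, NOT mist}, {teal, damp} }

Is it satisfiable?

Yes, satisfiable

Case damp = true:
(teal) alone gives teal = true.
(NOT mist) alone gives mist = false.
This assignment satisfies each clause.
A satisfying assignment: mist: false, damp: true, teal: true.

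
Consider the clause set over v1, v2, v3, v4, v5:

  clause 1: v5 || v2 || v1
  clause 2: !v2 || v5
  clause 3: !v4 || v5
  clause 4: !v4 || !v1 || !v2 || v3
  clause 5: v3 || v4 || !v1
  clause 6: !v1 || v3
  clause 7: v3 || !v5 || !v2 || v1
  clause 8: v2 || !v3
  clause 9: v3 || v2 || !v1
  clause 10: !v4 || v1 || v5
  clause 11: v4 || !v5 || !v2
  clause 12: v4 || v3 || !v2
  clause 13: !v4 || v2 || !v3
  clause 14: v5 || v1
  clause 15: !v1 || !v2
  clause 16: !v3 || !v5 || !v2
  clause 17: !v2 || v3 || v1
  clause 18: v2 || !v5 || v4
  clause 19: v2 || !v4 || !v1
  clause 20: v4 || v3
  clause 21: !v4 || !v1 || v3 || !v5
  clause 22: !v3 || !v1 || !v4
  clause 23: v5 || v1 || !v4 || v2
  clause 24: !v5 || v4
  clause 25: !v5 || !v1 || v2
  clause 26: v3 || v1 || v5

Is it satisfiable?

Yes, satisfiable

Suppose v2 = false.
From the singleton clause (!v3), v3 = false.
From the singleton clause (!v1), v1 = false.
From the singleton clause (v5), v5 = true.
From the singleton clause (v4), v4 = true.
Every clause now holds.
A satisfying assignment: v1=false,  v2=false,  v3=false,  v4=true,  v5=true.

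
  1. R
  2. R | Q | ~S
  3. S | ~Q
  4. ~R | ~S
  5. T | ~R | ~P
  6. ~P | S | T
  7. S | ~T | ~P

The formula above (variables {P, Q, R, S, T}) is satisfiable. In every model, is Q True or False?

Suppose Q = 1.
(R) alone gives R = 1.
(S) alone gives S = 1.
That conflicts with the unit clause (~S).
So every satisfying assignment has Q = False.

False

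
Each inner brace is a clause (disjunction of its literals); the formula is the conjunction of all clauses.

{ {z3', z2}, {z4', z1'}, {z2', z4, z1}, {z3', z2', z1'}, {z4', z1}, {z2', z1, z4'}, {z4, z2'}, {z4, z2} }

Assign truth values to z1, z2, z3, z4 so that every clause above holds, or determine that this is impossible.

Suppose z3 = 0.
Suppose z4 = 0.
The clause (z2') is unit, so z2 = 0.
That conflicts with the unit clause (z2).
So z4 must be the other value — set z4 = 1.
The clause (z1') is unit, so z1 = 0.
That conflicts with the unit clause (z1).
Either choice for z4 ends in contradiction.
So z3 must be the other value — set z3 = 1.
The clause (z2) is unit, so z2 = 1.
The clause (z1') is unit, so z1 = 0.
The clause (z4) is unit, so z4 = 1.
That conflicts with the unit clause (z4').
Either choice for z3 ends in contradiction.

UNSATISFIABLE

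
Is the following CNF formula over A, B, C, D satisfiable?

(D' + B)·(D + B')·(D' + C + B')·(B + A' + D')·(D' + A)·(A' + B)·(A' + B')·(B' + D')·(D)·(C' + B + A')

Unsatisfiable

The clause (D) is unit, so D = 1.
The clause (B) is unit, so B = 1.
Now (B') is unsatisfied and unit — conflict.
No assignment satisfies every clause.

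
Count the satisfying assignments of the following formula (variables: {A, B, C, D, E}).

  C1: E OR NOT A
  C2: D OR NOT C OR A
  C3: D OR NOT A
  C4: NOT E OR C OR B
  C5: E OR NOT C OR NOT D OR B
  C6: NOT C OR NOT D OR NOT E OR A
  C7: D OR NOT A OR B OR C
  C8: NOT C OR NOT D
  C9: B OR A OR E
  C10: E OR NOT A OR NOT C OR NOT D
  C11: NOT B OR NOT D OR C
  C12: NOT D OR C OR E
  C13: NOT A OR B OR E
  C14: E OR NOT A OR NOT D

2

There are 2^5 = 32 truth assignments over (A, B, C, D, E).
Split on C. With C = true, the clauses containing C are satisfied and NOT C drops from the rest; 0 of the 2^4 = 16 assignments to the other variables satisfy what remains.
With C = false, by the same count on the reduced clause set, 2 assignments work.
Total: 0 + 2 = 2.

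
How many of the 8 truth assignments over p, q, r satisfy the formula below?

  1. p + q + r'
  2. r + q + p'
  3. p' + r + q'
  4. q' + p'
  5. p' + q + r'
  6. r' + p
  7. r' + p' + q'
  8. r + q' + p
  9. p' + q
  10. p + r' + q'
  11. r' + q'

There are 2^3 = 8 truth assignments over (p, q, r).
Check each against the 11 clauses (columns in the order p, q, r):
  F F F  ✓ satisfies all
  F F T  ✗ fails (p + q + r')
  F T F  ✗ fails (r + q' + p)
  F T T  ✗ fails (r' + p)
  T F F  ✗ fails (r + q + p')
  T F T  ✗ fails (p' + q + r')
  T T F  ✗ fails (p' + r + q')
  T T T  ✗ fails (q' + p')
1 of the 8 rows is a model.

1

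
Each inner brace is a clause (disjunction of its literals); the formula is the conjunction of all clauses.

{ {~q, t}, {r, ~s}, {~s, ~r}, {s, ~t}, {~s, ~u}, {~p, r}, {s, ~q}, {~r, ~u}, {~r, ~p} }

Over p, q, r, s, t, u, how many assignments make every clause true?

There are 2^6 = 64 truth assignments over (p, q, r, s, t, u).
Split on u. With u = 1, the clauses containing u are satisfied and ~u drops from the rest; 1 of the 2^5 = 32 assignments to the other variables satisfy what remains.
With u = 0, by the same count on the reduced clause set, 2 assignments work.
Total: 1 + 2 = 3.

3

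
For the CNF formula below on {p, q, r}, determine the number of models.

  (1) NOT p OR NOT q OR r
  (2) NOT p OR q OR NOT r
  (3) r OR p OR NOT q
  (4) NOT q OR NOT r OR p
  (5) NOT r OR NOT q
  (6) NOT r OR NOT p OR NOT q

3

There are 2^3 = 8 truth assignments over (p, q, r).
Check each against the 6 clauses (columns in the order p, q, r):
  F F F  ✓ satisfies all
  F F T  ✓ satisfies all
  F T F  ✗ fails (r OR p OR NOT q)
  F T T  ✗ fails (NOT q OR NOT r OR p)
  T F F  ✓ satisfies all
  T F T  ✗ fails (NOT p OR q OR NOT r)
  T T F  ✗ fails (NOT p OR NOT q OR r)
  T T T  ✗ fails (NOT r OR NOT q)
3 of the 8 rows are models.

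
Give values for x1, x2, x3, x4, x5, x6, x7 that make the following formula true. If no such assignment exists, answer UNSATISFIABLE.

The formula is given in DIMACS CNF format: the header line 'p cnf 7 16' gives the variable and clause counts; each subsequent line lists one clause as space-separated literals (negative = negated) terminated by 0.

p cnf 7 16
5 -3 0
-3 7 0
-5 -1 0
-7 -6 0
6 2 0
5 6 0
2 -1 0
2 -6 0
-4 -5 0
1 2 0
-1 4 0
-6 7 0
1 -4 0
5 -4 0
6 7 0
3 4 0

Try x5 = True.
From the singleton clause (¬x1), x1 = False.
From the singleton clause (¬x4), x4 = False.
From the singleton clause (x2), x2 = True.
From the singleton clause (x3), x3 = True.
From the singleton clause (x7), x7 = True.
From the singleton clause (¬x6), x6 = False.
This assignment satisfies each clause.

x1: False; x2: True; x3: True; x4: False; x5: True; x6: False; x7: True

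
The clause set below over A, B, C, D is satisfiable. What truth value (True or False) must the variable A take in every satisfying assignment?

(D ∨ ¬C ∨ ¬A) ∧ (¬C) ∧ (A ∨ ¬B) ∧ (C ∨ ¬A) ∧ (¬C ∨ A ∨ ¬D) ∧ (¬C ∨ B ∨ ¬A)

False

Suppose A = True.
The clause (¬C) is unit, so C = False.
But (C) is also a unit clause — contradiction.
So every satisfying assignment has A = False.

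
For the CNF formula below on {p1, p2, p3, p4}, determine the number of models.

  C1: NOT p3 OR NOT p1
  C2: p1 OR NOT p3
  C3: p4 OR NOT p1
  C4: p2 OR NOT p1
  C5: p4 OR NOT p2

4

There are 2^4 = 16 truth assignments over (p1, p2, p3, p4).
Check each against the 5 clauses (columns in the order p1, p2, p3, p4):
  F F F F  ✓ satisfies all
  F F F T  ✓ satisfies all
  F F T F  ✗ fails (p1 OR NOT p3)
  F F T T  ✗ fails (p1 OR NOT p3)
  F T F F  ✗ fails (p4 OR NOT p2)
  F T F T  ✓ satisfies all
  F T T F  ✗ fails (p1 OR NOT p3)
  F T T T  ✗ fails (p1 OR NOT p3)
  T F F F  ✗ fails (p4 OR NOT p1)
  T F F T  ✗ fails (p2 OR NOT p1)
  T F T F  ✗ fails (NOT p3 OR NOT p1)
  T F T T  ✗ fails (NOT p3 OR NOT p1)
  T T F F  ✗ fails (p4 OR NOT p1)
  T T F T  ✓ satisfies all
  T T T F  ✗ fails (NOT p3 OR NOT p1)
  T T T T  ✗ fails (NOT p3 OR NOT p1)
4 of the 16 rows are models.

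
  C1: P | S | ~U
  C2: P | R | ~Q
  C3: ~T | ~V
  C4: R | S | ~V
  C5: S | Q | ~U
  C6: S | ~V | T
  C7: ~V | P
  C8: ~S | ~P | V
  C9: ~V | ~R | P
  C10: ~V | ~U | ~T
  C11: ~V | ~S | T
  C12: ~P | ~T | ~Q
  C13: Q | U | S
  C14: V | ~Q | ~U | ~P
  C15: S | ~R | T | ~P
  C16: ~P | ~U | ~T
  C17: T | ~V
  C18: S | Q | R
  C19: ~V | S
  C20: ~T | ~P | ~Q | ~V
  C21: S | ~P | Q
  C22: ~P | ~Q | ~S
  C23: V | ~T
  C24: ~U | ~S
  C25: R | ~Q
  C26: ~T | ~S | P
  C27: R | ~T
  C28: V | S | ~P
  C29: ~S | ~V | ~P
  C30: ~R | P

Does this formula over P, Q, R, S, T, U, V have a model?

Branch on T: set T = 0.
Unit clause (~V) forces V = 0.
Branch on S: set S = 1.
Unit clause (~P) forces P = 0.
Unit clause (~U) forces U = 0.
Unit clause (~R) forces R = 0.
Unit clause (~Q) forces Q = 0.
All clauses are satisfied.
A satisfying assignment: P=0, Q=0, R=0, S=1, T=0, U=0, V=0.

Satisfiable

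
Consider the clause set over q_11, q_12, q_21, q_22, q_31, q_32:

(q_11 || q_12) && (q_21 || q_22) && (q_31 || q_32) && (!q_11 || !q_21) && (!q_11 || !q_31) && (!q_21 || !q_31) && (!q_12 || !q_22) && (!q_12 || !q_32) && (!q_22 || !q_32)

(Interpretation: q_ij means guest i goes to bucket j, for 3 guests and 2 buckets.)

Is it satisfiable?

No, unsatisfiable

Branch on q_11: set q_11 = true.
From the singleton clause (!q_21), q_21 = false.
From the singleton clause (q_22), q_22 = true.
From the singleton clause (!q_31), q_31 = false.
From the singleton clause (q_32), q_32 = true.
Now (!q_32) is unsatisfied and unit — conflict.
That branch fails; take q_11 = false instead.
From the singleton clause (q_12), q_12 = true.
From the singleton clause (!q_22), q_22 = false.
From the singleton clause (q_21), q_21 = true.
From the singleton clause (!q_31), q_31 = false.
From the singleton clause (q_32), q_32 = true.
Now (!q_32) is unsatisfied and unit — conflict.
Either choice for q_11 ends in contradiction.
No assignment satisfies every clause.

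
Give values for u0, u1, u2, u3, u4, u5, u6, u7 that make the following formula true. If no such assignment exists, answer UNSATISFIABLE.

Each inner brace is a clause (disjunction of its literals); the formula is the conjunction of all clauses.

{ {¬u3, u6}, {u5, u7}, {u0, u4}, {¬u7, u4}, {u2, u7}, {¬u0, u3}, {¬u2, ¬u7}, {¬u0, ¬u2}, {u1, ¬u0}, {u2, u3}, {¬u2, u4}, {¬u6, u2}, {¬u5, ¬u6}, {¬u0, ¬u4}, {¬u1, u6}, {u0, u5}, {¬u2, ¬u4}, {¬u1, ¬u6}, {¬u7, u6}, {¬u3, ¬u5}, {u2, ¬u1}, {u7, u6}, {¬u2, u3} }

Branch on u3: set u3 = False.
From the singleton clause (¬u0), u0 = False.
From the singleton clause (u4), u4 = True.
From the singleton clause (u2), u2 = True.
That conflicts with the unit clause (¬u2).
Undo u3 and try u3 = True.
From the singleton clause (u6), u6 = True.
From the singleton clause (u2), u2 = True.
From the singleton clause (¬u7), u7 = False.
From the singleton clause (u5), u5 = True.
That conflicts with the unit clause (¬u5).
Neither u3 = True nor u3 = False works.

UNSATISFIABLE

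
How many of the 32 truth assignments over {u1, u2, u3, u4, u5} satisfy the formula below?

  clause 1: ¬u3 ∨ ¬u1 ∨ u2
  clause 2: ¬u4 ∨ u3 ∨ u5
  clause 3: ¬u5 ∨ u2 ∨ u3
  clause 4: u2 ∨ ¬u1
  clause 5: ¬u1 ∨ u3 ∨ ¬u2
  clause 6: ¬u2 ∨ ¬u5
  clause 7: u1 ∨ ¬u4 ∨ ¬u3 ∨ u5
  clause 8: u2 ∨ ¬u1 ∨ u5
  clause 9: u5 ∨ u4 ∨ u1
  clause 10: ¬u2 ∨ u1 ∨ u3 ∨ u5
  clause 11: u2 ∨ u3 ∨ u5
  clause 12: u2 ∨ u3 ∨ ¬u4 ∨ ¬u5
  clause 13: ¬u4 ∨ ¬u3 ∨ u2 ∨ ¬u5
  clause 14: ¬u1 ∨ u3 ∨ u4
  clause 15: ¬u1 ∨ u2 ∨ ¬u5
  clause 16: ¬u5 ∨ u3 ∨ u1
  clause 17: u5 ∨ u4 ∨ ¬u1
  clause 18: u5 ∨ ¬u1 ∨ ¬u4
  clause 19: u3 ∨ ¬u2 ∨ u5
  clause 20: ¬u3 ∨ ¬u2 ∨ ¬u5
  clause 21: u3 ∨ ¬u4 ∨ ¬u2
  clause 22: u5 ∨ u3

1

There are 2^5 = 32 truth assignments over (u1, u2, u3, u4, u5).
Split on u5. With u5 = True, the clauses containing u5 are satisfied and ¬u5 drops from the rest; 1 of the 2^4 = 16 assignments to the other variables satisfy what remains.
With u5 = False, by the same count on the reduced clause set, 0 assignments work.
(One model: u1=F, u2=F, u3=T, u4=F, u5=T.)
Total: 1 + 0 = 1.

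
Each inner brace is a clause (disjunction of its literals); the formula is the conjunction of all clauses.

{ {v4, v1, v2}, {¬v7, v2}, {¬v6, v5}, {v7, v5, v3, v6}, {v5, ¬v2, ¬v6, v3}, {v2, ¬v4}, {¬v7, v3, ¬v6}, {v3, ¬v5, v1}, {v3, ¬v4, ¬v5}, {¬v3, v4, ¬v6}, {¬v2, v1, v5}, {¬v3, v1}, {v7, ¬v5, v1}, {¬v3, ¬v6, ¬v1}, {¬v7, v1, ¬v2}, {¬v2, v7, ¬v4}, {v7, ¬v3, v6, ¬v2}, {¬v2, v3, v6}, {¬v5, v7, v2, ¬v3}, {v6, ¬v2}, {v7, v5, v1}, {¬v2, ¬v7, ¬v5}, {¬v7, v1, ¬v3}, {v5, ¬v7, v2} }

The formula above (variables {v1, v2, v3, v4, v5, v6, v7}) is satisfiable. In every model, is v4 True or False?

Suppose v4 = True.
The clause (v2) is unit, so v2 = True.
The clause (v7) is unit, so v7 = True.
The clause (v1) is unit, so v1 = True.
The clause (v6) is unit, so v6 = True.
The clause (v5) is unit, so v5 = True.
That conflicts with the unit clause (¬v5).
So every satisfying assignment has v4 = False.

False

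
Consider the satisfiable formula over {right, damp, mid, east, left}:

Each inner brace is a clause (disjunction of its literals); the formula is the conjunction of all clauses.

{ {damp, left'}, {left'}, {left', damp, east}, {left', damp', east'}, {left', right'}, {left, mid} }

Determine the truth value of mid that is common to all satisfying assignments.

Suppose mid = 0.
Unit clause (left') forces left = 0.
But (left) is also a unit clause — contradiction.
So every satisfying assignment has mid = True.

True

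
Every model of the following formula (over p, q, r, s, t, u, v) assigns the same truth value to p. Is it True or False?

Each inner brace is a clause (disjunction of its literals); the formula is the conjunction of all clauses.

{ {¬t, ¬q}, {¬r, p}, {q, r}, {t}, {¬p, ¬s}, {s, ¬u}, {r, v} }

Suppose p = False.
The clause (¬r) is unit, so r = False.
The clause (q) is unit, so q = True.
The clause (¬t) is unit, so t = False.
Now (t) is unsatisfied and unit — conflict.
So every satisfying assignment has p = True.

True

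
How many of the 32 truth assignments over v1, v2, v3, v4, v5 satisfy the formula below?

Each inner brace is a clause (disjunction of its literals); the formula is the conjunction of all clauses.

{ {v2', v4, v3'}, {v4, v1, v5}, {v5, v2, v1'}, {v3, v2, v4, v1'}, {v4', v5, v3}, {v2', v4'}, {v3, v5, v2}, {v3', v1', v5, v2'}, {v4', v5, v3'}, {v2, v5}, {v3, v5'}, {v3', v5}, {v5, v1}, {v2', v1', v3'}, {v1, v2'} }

There are 2^5 = 32 truth assignments over (v1, v2, v3, v4, v5).
Split on v3. With v3 = 1, the clauses containing v3 are satisfied and v3' drops from the rest; 4 of the 2^4 = 16 assignments to the other variables satisfy what remains.
With v3 = 0, by the same count on the reduced clause set, 1 assignment works.
Total: 4 + 1 = 5.

5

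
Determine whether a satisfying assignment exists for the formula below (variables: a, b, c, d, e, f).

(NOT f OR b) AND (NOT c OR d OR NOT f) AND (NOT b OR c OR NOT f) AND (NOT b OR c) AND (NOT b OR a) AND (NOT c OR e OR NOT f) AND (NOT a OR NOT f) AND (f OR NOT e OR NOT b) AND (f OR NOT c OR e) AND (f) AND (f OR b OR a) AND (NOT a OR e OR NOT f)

No

Unit clause (f) forces f = true.
Unit clause (b) forces b = true.
Unit clause (c) forces c = true.
Unit clause (d) forces d = true.
Unit clause (a) forces a = true.
That conflicts with the unit clause (NOT a).
No assignment satisfies every clause.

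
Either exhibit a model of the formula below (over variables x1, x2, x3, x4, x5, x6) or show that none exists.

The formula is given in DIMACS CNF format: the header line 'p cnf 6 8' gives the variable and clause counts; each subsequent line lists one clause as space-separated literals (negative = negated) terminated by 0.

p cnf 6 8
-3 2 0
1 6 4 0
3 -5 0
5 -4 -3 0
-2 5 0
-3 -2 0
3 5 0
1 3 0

UNSATISFIABLE

Suppose x3 = False.
From the singleton clause (¬x5), x5 = False.
But (x5) is also a unit clause — contradiction.
Backtrack on x3: now try x3 = True.
From the singleton clause (x2), x2 = True.
But (¬x2) is also a unit clause — contradiction.
Either choice for x3 ends in contradiction.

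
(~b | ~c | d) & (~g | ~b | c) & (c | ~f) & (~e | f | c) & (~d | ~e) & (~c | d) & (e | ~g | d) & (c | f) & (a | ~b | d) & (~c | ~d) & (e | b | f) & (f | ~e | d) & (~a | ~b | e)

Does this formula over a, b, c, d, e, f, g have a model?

Branch on c: set c = 1.
From the singleton clause (d), d = 1.
But (~d) is also a unit clause — contradiction.
That branch fails; take c = 0 instead.
From the singleton clause (~f), f = 0.
But (f) is also a unit clause — contradiction.
Both values of c lead to a conflict.
No assignment satisfies every clause.

No, unsatisfiable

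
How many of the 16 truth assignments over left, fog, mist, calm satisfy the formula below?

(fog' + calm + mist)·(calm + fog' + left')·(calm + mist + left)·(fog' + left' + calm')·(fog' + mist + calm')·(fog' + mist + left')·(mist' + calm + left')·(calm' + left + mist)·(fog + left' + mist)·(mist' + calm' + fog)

There are 2^4 = 16 truth assignments over (left, fog, mist, calm).
Check each against the 10 clauses (columns in the order left, fog, mist, calm):
  F F F F  ✗ fails (calm + mist + left)
  F F F T  ✗ fails (calm' + left + mist)
  F F T F  ✓ satisfies all
  F F T T  ✗ fails (mist' + calm' + fog)
  F T F F  ✗ fails (fog' + calm + mist)
  F T F T  ✗ fails (fog' + mist + calm')
  F T T F  ✓ satisfies all
  F T T T  ✓ satisfies all
  T F F F  ✗ fails (fog + left' + mist)
  T F F T  ✗ fails (fog + left' + mist)
  T F T F  ✗ fails (mist' + calm + left')
  T F T T  ✗ fails (mist' + calm' + fog)
  T T F F  ✗ fails (fog' + calm + mist)
  T T F T  ✗ fails (fog' + left' + calm')
  T T T F  ✗ fails (calm + fog' + left')
  T T T T  ✗ fails (fog' + left' + calm')
3 of the 16 rows are models.

3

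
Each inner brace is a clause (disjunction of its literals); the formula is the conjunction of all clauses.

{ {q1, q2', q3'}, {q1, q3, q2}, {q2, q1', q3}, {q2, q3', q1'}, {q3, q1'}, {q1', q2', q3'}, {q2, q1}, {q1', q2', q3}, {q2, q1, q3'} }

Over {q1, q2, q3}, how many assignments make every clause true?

1

There are 2^3 = 8 truth assignments over (q1, q2, q3).
Check each against the 9 clauses (columns in the order q1, q2, q3):
  F F F  ✗ fails (q1 + q3 + q2)
  F F T  ✗ fails (q2 + q1)
  F T F  ✓ satisfies all
  F T T  ✗ fails (q1 + q2' + q3')
  T F F  ✗ fails (q2 + q1' + q3)
  T F T  ✗ fails (q2 + q3' + q1')
  T T F  ✗ fails (q3 + q1')
  T T T  ✗ fails (q1' + q2' + q3')
1 of the 8 rows is a model.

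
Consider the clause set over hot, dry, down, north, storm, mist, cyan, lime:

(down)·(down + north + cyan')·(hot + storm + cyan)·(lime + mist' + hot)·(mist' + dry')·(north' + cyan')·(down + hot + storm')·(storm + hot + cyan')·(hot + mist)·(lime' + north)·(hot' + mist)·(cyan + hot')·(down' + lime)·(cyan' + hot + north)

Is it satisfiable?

Yes, satisfiable

Unit clause (down) forces down = 1.
Unit clause (lime) forces lime = 1.
Unit clause (north) forces north = 1.
Unit clause (cyan') forces cyan = 0.
Unit clause (hot') forces hot = 0.
Unit clause (storm) forces storm = 1.
Unit clause (mist) forces mist = 1.
Unit clause (dry') forces dry = 0.
This assignment satisfies each clause.
A satisfying assignment: hot=0, dry=0, down=1, north=1, storm=1, mist=1, cyan=0, lime=1.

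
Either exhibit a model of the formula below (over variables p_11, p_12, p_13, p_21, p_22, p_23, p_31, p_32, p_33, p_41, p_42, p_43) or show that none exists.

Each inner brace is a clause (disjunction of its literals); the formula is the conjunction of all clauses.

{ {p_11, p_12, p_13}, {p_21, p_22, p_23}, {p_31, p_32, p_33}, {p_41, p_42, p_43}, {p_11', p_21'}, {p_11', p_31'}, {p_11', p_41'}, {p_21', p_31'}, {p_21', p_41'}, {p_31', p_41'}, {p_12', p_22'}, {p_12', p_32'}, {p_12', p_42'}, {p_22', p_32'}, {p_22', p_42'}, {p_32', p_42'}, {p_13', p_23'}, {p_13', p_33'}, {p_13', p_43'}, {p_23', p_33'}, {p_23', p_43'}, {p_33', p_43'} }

Case p_11 = 0:
Case p_12 = 1:
Unit clause (p_22') forces p_22 = 0.
Unit clause (p_32') forces p_32 = 0.
Unit clause (p_42') forces p_42 = 0.
Case p_21 = 1:
Unit clause (p_31') forces p_31 = 0.
Unit clause (p_33) forces p_33 = 1.
Unit clause (p_41') forces p_41 = 0.
Unit clause (p_43) forces p_43 = 1.
But (p_43') is also a unit clause — contradiction.
So p_21 must be the other value — set p_21 = 0.
Unit clause (p_23) forces p_23 = 1.
Unit clause (p_13') forces p_13 = 0.
Unit clause (p_33') forces p_33 = 0.
Unit clause (p_31) forces p_31 = 1.
Unit clause (p_41') forces p_41 = 0.
Unit clause (p_43) forces p_43 = 1.
But (p_43') is also a unit clause — contradiction.
Either choice for p_21 ends in contradiction.
So p_12 must be the other value — set p_12 = 0.
Unit clause (p_13) forces p_13 = 1.
Unit clause (p_23') forces p_23 = 0.
Unit clause (p_33') forces p_33 = 0.
Unit clause (p_43') forces p_43 = 0.
Case p_21 = 1:
Unit clause (p_31') forces p_31 = 0.
Unit clause (p_32) forces p_32 = 1.
Unit clause (p_41') forces p_41 = 0.
Unit clause (p_42) forces p_42 = 1.
But (p_42') is also a unit clause — contradiction.
So p_21 must be the other value — set p_21 = 0.
Unit clause (p_22) forces p_22 = 1.
Unit clause (p_32') forces p_32 = 0.
Unit clause (p_31) forces p_31 = 1.
Unit clause (p_41') forces p_41 = 0.
Unit clause (p_42) forces p_42 = 1.
But (p_42') is also a unit clause — contradiction.
Either choice for p_21 ends in contradiction.
Either choice for p_12 ends in contradiction.
So p_11 must be the other value — set p_11 = 1.
Unit clause (p_21') forces p_21 = 0.
Unit clause (p_31') forces p_31 = 0.
Unit clause (p_41') forces p_41 = 0.
Case p_22 = 1:
Unit clause (p_12') forces p_12 = 0.
Unit clause (p_32') forces p_32 = 0.
Unit clause (p_33) forces p_33 = 1.
Unit clause (p_42') forces p_42 = 0.
Unit clause (p_43) forces p_43 = 1.
But (p_43') is also a unit clause — contradiction.
So p_22 must be the other value — set p_22 = 0.
Unit clause (p_23) forces p_23 = 1.
Unit clause (p_13') forces p_13 = 0.
Unit clause (p_33') forces p_33 = 0.
Unit clause (p_32) forces p_32 = 1.
Unit clause (p_12') forces p_12 = 0.
Unit clause (p_42') forces p_42 = 0.
Unit clause (p_43) forces p_43 = 1.
But (p_43') is also a unit clause — contradiction.
Either choice for p_22 ends in contradiction.
Either choice for p_11 ends in contradiction.

UNSATISFIABLE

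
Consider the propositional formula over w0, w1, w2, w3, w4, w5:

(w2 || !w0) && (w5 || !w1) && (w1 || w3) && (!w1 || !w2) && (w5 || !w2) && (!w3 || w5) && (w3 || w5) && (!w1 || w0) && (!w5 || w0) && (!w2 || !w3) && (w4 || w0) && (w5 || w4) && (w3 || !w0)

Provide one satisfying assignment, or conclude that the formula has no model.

UNSATISFIABLE

Case w2 = true:
The clause (!w1) is unit, so w1 = false.
The clause (w3) is unit, so w3 = true.
Now (!w3) is unsatisfied and unit — conflict.
Undo w2 and try w2 = false.
The clause (!w0) is unit, so w0 = false.
The clause (!w1) is unit, so w1 = false.
The clause (w3) is unit, so w3 = true.
The clause (w5) is unit, so w5 = true.
Now (!w5) is unsatisfied and unit — conflict.
Either choice for w2 ends in contradiction.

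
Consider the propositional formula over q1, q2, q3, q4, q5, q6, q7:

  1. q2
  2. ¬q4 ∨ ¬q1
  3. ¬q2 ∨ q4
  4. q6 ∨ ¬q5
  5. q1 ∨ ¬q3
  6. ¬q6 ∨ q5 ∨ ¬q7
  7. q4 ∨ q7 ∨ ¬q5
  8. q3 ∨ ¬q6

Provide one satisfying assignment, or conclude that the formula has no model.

q1 ↦ False,  q2 ↦ True,  q3 ↦ False,  q4 ↦ True,  q5 ↦ False,  q6 ↦ False,  q7 ↦ True

From the singleton clause (q2), q2 = True.
From the singleton clause (q4), q4 = True.
From the singleton clause (¬q1), q1 = False.
From the singleton clause (¬q3), q3 = False.
From the singleton clause (¬q6), q6 = False.
From the singleton clause (¬q5), q5 = False.
Every clause is now satisfied; q7 is unconstrained.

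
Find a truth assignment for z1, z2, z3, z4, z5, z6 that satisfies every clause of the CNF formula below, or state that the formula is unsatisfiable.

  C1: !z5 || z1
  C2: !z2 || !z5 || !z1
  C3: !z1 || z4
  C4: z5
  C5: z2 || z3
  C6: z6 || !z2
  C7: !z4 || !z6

The clause (z5) is unit, so z5 = true.
The clause (z1) is unit, so z1 = true.
The clause (!z2) is unit, so z2 = false.
The clause (z4) is unit, so z4 = true.
The clause (z3) is unit, so z3 = true.
The clause (!z6) is unit, so z6 = false.
Every clause now holds.

z1 ↦ true,  z2 ↦ false,  z3 ↦ true,  z4 ↦ true,  z5 ↦ true,  z6 ↦ false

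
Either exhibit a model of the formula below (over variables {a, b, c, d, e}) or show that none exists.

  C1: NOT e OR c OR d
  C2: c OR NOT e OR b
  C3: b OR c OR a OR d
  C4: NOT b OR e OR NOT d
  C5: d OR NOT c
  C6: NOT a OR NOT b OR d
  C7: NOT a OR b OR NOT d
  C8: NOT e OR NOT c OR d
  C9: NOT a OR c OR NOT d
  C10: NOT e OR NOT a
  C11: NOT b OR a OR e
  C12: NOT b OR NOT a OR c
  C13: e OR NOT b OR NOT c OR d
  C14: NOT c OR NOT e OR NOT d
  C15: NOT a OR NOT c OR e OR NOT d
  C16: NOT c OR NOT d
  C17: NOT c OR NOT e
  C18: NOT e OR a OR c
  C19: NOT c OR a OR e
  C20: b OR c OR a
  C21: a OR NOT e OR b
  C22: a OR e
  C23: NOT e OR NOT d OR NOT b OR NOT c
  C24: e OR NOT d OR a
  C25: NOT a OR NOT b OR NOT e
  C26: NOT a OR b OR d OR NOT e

Try d = false.
The clause (NOT c) is unit, so c = false.
The clause (NOT e) is unit, so e = false.
The clause (a) is unit, so a = true.
The clause (NOT b) is unit, so b = false.
All clauses are satisfied.

a=true; b=false; c=false; d=false; e=false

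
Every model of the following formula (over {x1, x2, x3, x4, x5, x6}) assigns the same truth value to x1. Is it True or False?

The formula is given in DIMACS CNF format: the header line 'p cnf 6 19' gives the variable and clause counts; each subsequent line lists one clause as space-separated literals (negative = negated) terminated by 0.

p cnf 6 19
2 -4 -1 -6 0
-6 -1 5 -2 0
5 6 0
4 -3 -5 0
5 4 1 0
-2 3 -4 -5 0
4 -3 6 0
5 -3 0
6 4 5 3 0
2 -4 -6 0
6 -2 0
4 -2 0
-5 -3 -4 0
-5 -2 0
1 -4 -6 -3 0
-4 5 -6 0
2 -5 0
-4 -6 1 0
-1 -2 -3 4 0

True

Suppose x1 = False.
Branch on x5: set x5 = True.
(¬x2) alone gives x2 = False.
But (x2) is also a unit clause — contradiction.
Backtrack on x5: now try x5 = False.
(x6) alone gives x6 = True.
(x4) alone gives x4 = True.
But (¬x4) is also a unit clause — contradiction.
Both values of x5 lead to a conflict.
So every satisfying assignment has x1 = True.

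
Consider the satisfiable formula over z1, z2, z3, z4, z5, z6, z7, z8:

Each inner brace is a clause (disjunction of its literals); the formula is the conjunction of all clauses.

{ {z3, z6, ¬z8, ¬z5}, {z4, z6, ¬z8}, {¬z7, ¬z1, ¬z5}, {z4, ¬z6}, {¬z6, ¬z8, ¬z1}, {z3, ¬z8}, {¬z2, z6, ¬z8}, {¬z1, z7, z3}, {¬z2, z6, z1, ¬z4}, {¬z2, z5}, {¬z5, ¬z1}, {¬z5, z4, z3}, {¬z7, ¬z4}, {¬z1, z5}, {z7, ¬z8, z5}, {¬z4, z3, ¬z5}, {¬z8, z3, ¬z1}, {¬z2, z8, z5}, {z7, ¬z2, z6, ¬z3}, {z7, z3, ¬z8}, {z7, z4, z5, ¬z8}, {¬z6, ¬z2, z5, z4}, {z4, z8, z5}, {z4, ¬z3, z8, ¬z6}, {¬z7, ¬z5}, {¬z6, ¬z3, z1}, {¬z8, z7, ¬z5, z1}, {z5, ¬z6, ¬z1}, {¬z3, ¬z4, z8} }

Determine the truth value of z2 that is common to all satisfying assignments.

False

Suppose z2 = True.
(z5) alone gives z5 = True.
(¬z1) alone gives z1 = False.
(¬z7) alone gives z7 = False.
(¬z8) alone gives z8 = False.
Suppose z4 = True.
(z6) alone gives z6 = True.
(z3) alone gives z3 = True.
Now (¬z3) is unsatisfied and unit — conflict.
So z4 must be the other value — set z4 = False.
(¬z6) alone gives z6 = False.
(z3) alone gives z3 = True.
Now (¬z3) is unsatisfied and unit — conflict.
Either choice for z4 ends in contradiction.
So every satisfying assignment has z2 = False.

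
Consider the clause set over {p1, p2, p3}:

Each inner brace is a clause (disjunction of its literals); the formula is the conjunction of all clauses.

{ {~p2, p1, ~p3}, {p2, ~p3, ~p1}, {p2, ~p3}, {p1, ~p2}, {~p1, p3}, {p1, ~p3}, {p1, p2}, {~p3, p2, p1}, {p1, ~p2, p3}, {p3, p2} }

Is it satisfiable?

Satisfiable

Branch on p2: set p2 = 1.
The clause (p1) is unit, so p1 = 1.
The clause (p3) is unit, so p3 = 1.
Every clause now holds.
A satisfying assignment: p1: 1,  p2: 1,  p3: 1.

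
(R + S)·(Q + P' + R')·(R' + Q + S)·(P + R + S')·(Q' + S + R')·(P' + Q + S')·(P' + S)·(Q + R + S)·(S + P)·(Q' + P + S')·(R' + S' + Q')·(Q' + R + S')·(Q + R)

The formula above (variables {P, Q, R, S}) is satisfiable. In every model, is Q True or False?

Suppose Q = 1.
Branch on R: set R = 1.
The clause (S) is unit, so S = 1.
That conflicts with the unit clause (S').
Backtrack on R: now try R = 0.
The clause (S) is unit, so S = 1.
That conflicts with the unit clause (S').
Both values of R lead to a conflict.
So every satisfying assignment has Q = False.

False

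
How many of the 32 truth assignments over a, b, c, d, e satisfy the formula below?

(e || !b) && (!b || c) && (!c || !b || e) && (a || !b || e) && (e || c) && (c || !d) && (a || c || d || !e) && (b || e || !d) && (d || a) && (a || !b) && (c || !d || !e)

There are 2^5 = 32 truth assignments over (a, b, c, d, e).
Split on c. With c = true, the clauses containing c are satisfied and !c drops from the rest; 6 of the 2^4 = 16 assignments to the other variables satisfy what remains.
With c = false, by the same count on the reduced clause set, 1 assignment works.
Total: 6 + 1 = 7.

7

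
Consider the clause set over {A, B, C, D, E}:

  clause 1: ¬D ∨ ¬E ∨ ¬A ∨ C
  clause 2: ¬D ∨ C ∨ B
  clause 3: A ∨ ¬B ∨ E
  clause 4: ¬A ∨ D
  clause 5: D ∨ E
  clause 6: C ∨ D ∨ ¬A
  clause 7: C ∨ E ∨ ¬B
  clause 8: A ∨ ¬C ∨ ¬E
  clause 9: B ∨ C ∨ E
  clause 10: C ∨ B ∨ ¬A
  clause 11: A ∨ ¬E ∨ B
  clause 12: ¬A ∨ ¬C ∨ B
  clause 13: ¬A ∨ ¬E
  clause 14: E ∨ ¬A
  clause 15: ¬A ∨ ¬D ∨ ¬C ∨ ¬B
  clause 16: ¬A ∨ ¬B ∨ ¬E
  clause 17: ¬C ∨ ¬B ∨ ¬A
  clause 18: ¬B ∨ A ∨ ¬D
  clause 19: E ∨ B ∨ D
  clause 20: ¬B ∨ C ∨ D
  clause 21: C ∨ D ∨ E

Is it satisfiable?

Yes

Try A = False.
Try B = False.
The clause (¬E) is unit, so E = False.
The clause (D) is unit, so D = True.
The clause (C) is unit, so C = True.
All clauses are satisfied.
A satisfying assignment: A=False; B=False; C=True; D=True; E=False.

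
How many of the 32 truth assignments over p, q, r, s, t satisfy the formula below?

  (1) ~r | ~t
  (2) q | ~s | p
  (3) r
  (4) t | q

There are 2^5 = 32 truth assignments over (p, q, r, s, t).
Split on s. With s = 1, the clauses containing s are satisfied and ~s drops from the rest; 2 of the 2^4 = 16 assignments to the other variables satisfy what remains.
With s = 0, by the same count on the reduced clause set, 2 assignments work.
Total: 2 + 2 = 4.

4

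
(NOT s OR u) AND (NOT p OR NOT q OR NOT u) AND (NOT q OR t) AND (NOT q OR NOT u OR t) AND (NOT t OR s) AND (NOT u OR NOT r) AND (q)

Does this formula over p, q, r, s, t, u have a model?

Yes

The clause (q) is unit, so q = true.
The clause (t) is unit, so t = true.
The clause (s) is unit, so s = true.
The clause (u) is unit, so u = true.
The clause (NOT p) is unit, so p = false.
The clause (NOT r) is unit, so r = false.
This assignment satisfies each clause.
A satisfying assignment: p: false,  q: true,  r: false,  s: true,  t: true,  u: true.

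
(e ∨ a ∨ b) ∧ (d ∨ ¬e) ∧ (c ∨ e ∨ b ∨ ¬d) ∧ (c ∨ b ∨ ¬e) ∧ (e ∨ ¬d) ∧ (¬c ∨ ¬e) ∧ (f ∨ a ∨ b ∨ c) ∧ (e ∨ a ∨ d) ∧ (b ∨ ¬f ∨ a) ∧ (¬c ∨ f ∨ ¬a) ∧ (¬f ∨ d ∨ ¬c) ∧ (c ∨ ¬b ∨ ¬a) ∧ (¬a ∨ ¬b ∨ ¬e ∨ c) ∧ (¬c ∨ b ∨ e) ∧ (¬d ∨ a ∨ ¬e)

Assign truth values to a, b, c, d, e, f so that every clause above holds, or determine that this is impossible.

Try d = False.
(¬e) alone gives e = False.
(a) alone gives a = True.
Try c = False.
(¬b) alone gives b = False.
Every clause is now satisfied; f is unconstrained.

a ↦ True,  b ↦ False,  c ↦ False,  d ↦ False,  e ↦ False,  f ↦ False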